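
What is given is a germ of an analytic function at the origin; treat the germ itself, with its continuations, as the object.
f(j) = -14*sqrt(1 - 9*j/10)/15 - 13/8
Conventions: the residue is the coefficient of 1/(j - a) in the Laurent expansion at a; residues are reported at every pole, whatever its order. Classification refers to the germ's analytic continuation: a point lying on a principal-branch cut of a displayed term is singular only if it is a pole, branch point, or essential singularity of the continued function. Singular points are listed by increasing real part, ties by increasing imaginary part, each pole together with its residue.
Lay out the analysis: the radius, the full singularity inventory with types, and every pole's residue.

Radius of convergence at 0: 10/9.
At 10/9: an algebraic (square-root) branch point.

Branch term (-14/15)*sqrt(1 - j/(10/9)): its argument vanishes at j = 10/9, a square-root branch point, modulus 10/9.
The radius of convergence is the smallest modulus among the singular points: 10/9.


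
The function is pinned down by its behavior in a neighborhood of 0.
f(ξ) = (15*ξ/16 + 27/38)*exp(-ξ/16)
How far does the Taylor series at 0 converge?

The factor exp(-ξ/16) is entire and contributes no finite singular point.
The polynomial part has no poles.
No finite singular points: the Taylor series at 0 converges everywhere.

The radius of convergence is infinite.


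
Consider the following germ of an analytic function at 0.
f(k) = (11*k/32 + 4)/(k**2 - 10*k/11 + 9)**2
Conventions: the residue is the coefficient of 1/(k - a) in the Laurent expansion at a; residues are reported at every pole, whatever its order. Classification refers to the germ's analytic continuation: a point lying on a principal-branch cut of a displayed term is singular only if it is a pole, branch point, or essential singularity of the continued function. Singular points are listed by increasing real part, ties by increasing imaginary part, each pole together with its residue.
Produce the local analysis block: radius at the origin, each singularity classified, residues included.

Denominator factor (k**2 - 10*k/11 + 9)^2: discriminant -4256/121, complex-conjugate roots (5/11) + ((2/11)*sqrt(266))*i and (5/11) - ((2/11)*sqrt(266))*i; poles of order 2, moduli 3 and 3.
The radius of convergence is the smallest modulus among the singular points: 3.
The factor k**2 - 10*k/11 + 9 splits as (k - a)(k - a') with a = (5/11) - ((2/11)*sqrt(266))*i, a' = (5/11) + ((2/11)*sqrt(266))*i. At the order-2 pole a set g(k) = (k - a)^2*f(k) = [11*k/32 + 4] / (k - a')^2.
Order-2 pole: residue = g'(a); g'((5/11) - ((2/11)*sqrt(266))*i) = ((1331/544768)*sqrt(266))*i, so the residue is ((1331/544768)*sqrt(266))*i.
The factor k**2 - 10*k/11 + 9 splits as (k - a)(k - a') with a = (5/11) + ((2/11)*sqrt(266))*i, a' = (5/11) - ((2/11)*sqrt(266))*i. At the order-2 pole a set g(k) = (k - a)^2*f(k) = [11*k/32 + 4] / (k - a')^2.
Order-2 pole: residue = g'(a); g'((5/11) + ((2/11)*sqrt(266))*i) = -((1331/544768)*sqrt(266))*i, so the residue is -((1331/544768)*sqrt(266))*i.
List the singular points by increasing real part (a conjugate pair: the negative imaginary part first).

Radius of convergence at 0: 3.
At (5/11) - ((2/11)*sqrt(266))*i: a pole of order 2; residue ((1331/544768)*sqrt(266))*i.
At (5/11) + ((2/11)*sqrt(266))*i: a pole of order 2; residue -((1331/544768)*sqrt(266))*i.


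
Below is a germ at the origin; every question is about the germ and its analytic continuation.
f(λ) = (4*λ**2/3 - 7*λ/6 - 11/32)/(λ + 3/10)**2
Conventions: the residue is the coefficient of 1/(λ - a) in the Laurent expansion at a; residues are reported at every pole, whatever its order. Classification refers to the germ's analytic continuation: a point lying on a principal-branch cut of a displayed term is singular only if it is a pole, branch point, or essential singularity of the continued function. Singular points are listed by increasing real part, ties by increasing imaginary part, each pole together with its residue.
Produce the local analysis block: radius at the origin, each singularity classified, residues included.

Radius of convergence at 0: 3/10.
At -3/10: a pole of order 2; residue -59/30.

Denominator factor (λ + 3/10)^2: pole of order 2 at -3/10, modulus 3/10.
The radius of convergence is the smallest modulus among the singular points: 3/10.
At the order-2 pole -3/10 set g(λ) = (λ - (-3/10))^2*f(λ) = 4*λ**2/3 - 7*λ/6 - 11/32.
Order-2 pole: residue = g'(a); g'(-3/10) = -59/30, so the residue is -59/30.


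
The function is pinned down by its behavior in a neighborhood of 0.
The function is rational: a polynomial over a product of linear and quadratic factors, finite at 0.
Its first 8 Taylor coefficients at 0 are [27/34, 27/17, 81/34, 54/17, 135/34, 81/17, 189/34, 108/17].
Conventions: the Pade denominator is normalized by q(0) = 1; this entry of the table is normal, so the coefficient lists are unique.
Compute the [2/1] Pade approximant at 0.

The Pade approximant has numerator coefficients [27/34, 9/17, 9/34]; denominator coefficients [1, -4/3].

Taylor coefficients needed (read off): a_0 = 27/34, a_1 = 27/17, a_2 = 81/34, a_3 = 54/17.
Write the denominator as Q(w) = 1 + q1*w. Requiring Q*f - P = O(w^4) with deg P <= 2 kills the coefficients of w^3..w^3 in Q*f:
  w^3: a_3 + q1*a_2 = 0, i.e. 54/17 + (81/34)*q1 = 0.
Solving this linear system: q1 = -4/3.
The numerator is Q*f truncated at degree 2: P0 = a_0 = 27/34; P1 = a_1 + q1*a_0 = 9/17; P2 = a_2 + q1*a_1 = 9/34.


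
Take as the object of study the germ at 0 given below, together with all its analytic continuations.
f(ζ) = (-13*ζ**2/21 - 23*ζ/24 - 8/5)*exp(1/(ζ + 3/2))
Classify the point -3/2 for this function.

The point is an essential singularity.

The exponent 1/(ζ - (-3/2)) has a pole at -3/2, so exp(1/(ζ - (-3/2))) takes every nonzero value near it: an essential singularity (not a pole of any order).


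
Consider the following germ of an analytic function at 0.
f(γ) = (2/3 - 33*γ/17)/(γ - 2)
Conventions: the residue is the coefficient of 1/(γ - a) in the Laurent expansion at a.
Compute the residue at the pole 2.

The residue is -164/51.

At the order-1 pole 2 set g(γ) = (γ - (2))*f(γ) = 2/3 - 33*γ/17.
Simple pole: residue = g(a) at a = 2, which is -164/51.


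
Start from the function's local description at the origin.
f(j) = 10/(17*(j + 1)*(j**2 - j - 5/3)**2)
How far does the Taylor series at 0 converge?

Denominator factor (j + 1): pole of order 1 at -1, modulus 1.
Denominator factor (j**2 - j - 5/3)^2: discriminant 23/3, real irrational roots 1/2 + (1/6)*sqrt(69) and 1/2 - (1/6)*sqrt(69); poles of order 2, moduli 1/2 + (1/6)*sqrt(69) and -1/2 + (1/6)*sqrt(69).
The radius of convergence is the smallest modulus among the singular points: -1/2 + (1/6)*sqrt(69).

The radius of convergence is -1/2 + (1/6)*sqrt(69).


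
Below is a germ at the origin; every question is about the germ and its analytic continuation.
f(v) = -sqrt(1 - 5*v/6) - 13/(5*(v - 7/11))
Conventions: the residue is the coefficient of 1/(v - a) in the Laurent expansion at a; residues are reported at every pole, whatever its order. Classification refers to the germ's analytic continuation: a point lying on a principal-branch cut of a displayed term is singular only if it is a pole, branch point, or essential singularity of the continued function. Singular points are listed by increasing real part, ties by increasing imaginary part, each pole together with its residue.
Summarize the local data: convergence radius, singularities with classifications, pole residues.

Denominator factor (v - 7/11): pole of order 1 at 7/11, modulus 7/11.
Branch term (-1)*sqrt(1 - v/(6/5)): its argument vanishes at v = 6/5, a square-root branch point, modulus 6/5.
The radius of convergence is the smallest modulus among the singular points: 7/11.
The branch term is analytic at 7/11 and contributes nothing to the residue; only the rational part matters.
At the order-1 pole 7/11 set g(v) = (v - (7/11))*(rational part) = -13/5.
Simple pole: residue = g(a) at a = 7/11, which is -13/5.
List the singular points by increasing real part (a conjugate pair: the negative imaginary part first).

Radius of convergence at 0: 7/11.
At 7/11: a pole of order 1; residue -13/5.
At 6/5: an algebraic (square-root) branch point.


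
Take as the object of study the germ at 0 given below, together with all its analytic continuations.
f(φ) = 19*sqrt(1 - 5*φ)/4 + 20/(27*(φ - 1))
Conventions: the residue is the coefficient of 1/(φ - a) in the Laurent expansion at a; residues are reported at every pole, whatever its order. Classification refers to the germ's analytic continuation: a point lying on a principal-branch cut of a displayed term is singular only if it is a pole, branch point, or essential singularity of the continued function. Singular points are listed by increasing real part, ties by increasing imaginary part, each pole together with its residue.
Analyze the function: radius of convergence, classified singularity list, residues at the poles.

Radius of convergence at 0: 1/5.
At 1/5: an algebraic (square-root) branch point.
At 1: a pole of order 1; residue 20/27.

Denominator factor (φ - 1): pole of order 1 at 1, modulus 1.
Branch term (19/4)*sqrt(1 - φ/(1/5)): its argument vanishes at φ = 1/5, a square-root branch point, modulus 1/5.
The radius of convergence is the smallest modulus among the singular points: 1/5.
The branch term is analytic at 1 and contributes nothing to the residue; only the rational part matters.
At the order-1 pole 1 set g(φ) = (φ - (1))*(rational part) = 20/27.
Simple pole: residue = g(a) at a = 1, which is 20/27.
List the singular points by increasing real part (a conjugate pair: the negative imaginary part first).


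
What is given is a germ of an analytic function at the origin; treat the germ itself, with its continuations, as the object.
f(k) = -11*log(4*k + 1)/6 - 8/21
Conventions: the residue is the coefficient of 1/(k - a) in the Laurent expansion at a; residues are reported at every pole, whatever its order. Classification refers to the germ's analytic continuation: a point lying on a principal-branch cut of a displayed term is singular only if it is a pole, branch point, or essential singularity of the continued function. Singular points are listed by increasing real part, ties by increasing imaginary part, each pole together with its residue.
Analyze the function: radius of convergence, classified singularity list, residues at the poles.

Branch term (-11/6)*log(1 - k/(-1/4)): its argument vanishes at k = -1/4, a logarithmic branch point, modulus 1/4.
The radius of convergence is the smallest modulus among the singular points: 1/4.

Radius of convergence at 0: 1/4.
At -1/4: a logarithmic branch point.


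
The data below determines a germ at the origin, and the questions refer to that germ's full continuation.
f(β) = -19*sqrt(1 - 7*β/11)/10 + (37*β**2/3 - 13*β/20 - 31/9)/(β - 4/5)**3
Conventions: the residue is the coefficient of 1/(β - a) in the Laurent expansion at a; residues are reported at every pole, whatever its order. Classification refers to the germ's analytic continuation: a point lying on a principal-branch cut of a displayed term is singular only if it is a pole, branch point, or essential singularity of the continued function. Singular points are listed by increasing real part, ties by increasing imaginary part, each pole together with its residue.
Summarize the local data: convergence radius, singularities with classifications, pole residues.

Denominator factor (β - 4/5)^3: pole of order 3 at 4/5, modulus 4/5.
Branch term (-19/10)*sqrt(1 - β/(11/7)): its argument vanishes at β = 11/7, a square-root branch point, modulus 11/7.
The radius of convergence is the smallest modulus among the singular points: 4/5.
The branch term is analytic at 4/5 and contributes nothing to the residue; only the rational part matters.
At the order-3 pole 4/5 set g(β) = (β - (4/5))^3*(rational part) = 37*β**2/3 - 13*β/20 - 31/9.
Order-3 pole: residue = g''(a)/2; g''(4/5) = 74/3, so the residue is 37/3.
List the singular points by increasing real part (a conjugate pair: the negative imaginary part first).

Radius of convergence at 0: 4/5.
At 4/5: a pole of order 3; residue 37/3.
At 11/7: an algebraic (square-root) branch point.


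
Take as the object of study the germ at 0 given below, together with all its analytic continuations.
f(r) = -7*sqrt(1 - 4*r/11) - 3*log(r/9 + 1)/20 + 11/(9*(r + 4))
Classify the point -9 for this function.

The point is a logarithmic branch point.

The term (-3/20)*log(1 - r/(-9)) has argument 1 - -9/(-9) = 0 at -9: a logarithmic (infinitely-sheeted) branch point; the remaining terms are analytic or single-valued there.


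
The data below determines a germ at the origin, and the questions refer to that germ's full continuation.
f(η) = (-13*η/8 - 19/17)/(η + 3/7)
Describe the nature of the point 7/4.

The point is a regular point.

Denominator factors: η + 3/7 = 61/28 at η = 7/4 — none vanishes.
So the germ continues analytically to 7/4.


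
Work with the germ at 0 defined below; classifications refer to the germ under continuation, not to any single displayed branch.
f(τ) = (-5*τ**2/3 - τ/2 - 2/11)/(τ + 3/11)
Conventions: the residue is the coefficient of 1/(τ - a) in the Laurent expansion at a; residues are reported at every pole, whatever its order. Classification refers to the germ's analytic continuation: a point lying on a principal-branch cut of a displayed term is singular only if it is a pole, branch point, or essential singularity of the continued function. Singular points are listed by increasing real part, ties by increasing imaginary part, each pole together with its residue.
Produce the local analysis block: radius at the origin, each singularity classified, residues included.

Denominator factor (τ + 3/11): pole of order 1 at -3/11, modulus 3/11.
The radius of convergence is the smallest modulus among the singular points: 3/11.
At the order-1 pole -3/11 set g(τ) = (τ - (-3/11))*f(τ) = -5*τ**2/3 - τ/2 - 2/11.
Simple pole: residue = g(a) at a = -3/11, which is -41/242.

Radius of convergence at 0: 3/11.
At -3/11: a pole of order 1; residue -41/242.


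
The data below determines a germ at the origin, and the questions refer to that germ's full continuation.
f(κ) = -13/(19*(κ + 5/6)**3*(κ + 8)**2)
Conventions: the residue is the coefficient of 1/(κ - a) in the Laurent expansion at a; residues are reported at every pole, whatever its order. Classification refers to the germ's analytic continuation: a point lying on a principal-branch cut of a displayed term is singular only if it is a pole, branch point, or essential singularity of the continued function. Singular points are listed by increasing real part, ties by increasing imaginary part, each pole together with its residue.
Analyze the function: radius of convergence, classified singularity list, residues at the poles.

Radius of convergence at 0: 5/6.
At -8: a pole of order 2; residue 50544/64957219.
At -5/6: a pole of order 3; residue -50544/64957219.

Denominator factor (κ + 8)^2: pole of order 2 at -8, modulus 8.
Denominator factor (κ + 5/6)^3: pole of order 3 at -5/6, modulus 5/6.
The radius of convergence is the smallest modulus among the singular points: 5/6.
At the order-2 pole -8 set g(κ) = (κ - (-8))^2*f(κ) = -13/(19*(κ + 5/6)**3).
Order-2 pole: residue = g'(a); g'(-8) = 50544/64957219, so the residue is 50544/64957219.
At the order-3 pole -5/6 set g(κ) = (κ - (-5/6))^3*f(κ) = -13/(19*(κ + 8)**2).
Order-3 pole: residue = g''(a)/2; g''(-5/6) = -101088/64957219, so the residue is -50544/64957219.
List the singular points by increasing real part (a conjugate pair: the negative imaginary part first).


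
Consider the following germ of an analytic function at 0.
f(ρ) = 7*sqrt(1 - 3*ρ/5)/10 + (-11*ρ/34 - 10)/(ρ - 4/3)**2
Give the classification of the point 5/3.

The point is an algebraic (square-root) branch point.

The term (7/10)*sqrt(1 - ρ/(5/3)) has argument 1 - 5/3/(5/3) = 0 at 5/3: a square-root (algebraic, two-sheeted) branch point; the remaining terms are analytic or single-valued there.


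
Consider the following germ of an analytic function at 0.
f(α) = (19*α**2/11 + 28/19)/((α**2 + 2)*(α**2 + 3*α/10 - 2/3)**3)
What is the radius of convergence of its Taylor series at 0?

Denominator factor (α**2 + 3*α/10 - 2/3)^3: discriminant 827/300, real irrational roots -3/20 + (1/60)*sqrt(2481) and -3/20 - (1/60)*sqrt(2481); poles of order 3, moduli -3/20 + (1/60)*sqrt(2481) and 3/20 + (1/60)*sqrt(2481).
Denominator factor (α**2 + 2): discriminant -8, complex-conjugate roots (sqrt(2))*i and -(sqrt(2))*i; poles of order 1, moduli sqrt(2) and sqrt(2).
The radius of convergence is the smallest modulus among the singular points: -3/20 + (1/60)*sqrt(2481).

The radius of convergence is -3/20 + (1/60)*sqrt(2481).


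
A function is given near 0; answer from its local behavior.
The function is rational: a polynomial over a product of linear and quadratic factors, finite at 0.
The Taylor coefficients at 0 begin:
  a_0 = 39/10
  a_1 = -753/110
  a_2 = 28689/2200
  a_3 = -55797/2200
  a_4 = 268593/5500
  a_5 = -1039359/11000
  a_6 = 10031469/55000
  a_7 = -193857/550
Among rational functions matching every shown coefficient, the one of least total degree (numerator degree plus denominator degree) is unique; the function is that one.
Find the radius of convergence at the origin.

No rational of total degree below 4 reproduces all 8 coefficients; solving the [2/2] Pade equations on them gives f(μ) = (11*μ**2/24 + 18*μ/11 - 13/6)/(μ**2 - 5*μ/9 - 5/9), whose expansion matches every shown term.
Denominator factor (μ**2 - 5*μ/9 - 5/9): discriminant 205/81, real irrational roots 5/18 + (1/18)*sqrt(205) and 5/18 - (1/18)*sqrt(205); poles of order 1, moduli 5/18 + (1/18)*sqrt(205) and -5/18 + (1/18)*sqrt(205).
The radius of convergence is the smallest modulus among the singular points: -5/18 + (1/18)*sqrt(205).

The radius of convergence is -5/18 + (1/18)*sqrt(205).


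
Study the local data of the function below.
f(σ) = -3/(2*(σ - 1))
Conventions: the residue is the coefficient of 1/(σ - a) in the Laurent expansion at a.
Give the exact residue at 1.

At the order-1 pole 1 set g(σ) = (σ - (1))*f(σ) = -3/2.
Simple pole: residue = g(a) at a = 1, which is -3/2.

The residue is -3/2.


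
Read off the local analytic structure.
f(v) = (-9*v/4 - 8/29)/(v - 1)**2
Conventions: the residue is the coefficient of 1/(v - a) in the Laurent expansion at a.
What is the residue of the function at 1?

The residue is -9/4.

At the order-2 pole 1 set g(v) = (v - (1))^2*f(v) = -9*v/4 - 8/29.
Order-2 pole: residue = g'(a); g'(1) = -9/4, so the residue is -9/4.


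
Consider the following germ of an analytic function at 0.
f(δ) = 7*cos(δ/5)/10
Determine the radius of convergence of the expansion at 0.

The radius of convergence is infinite.

The factor cos(δ/5) is entire and contributes no finite singular point.
The polynomial part has no poles.
No finite singular points: the Taylor series at 0 converges everywhere.


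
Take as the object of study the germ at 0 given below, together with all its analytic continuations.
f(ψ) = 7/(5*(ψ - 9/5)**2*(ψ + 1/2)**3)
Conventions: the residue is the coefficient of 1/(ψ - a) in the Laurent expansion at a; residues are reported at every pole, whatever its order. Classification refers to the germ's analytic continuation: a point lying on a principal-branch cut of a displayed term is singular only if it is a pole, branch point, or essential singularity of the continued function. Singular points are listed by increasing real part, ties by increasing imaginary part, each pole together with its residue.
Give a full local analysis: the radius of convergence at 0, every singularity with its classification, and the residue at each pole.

Radius of convergence at 0: 1/2.
At -1/2: a pole of order 3; residue 42000/279841.
At 9/5: a pole of order 2; residue -42000/279841.

Denominator factor (ψ + 1/2)^3: pole of order 3 at -1/2, modulus 1/2.
Denominator factor (ψ - 9/5)^2: pole of order 2 at 9/5, modulus 9/5.
The radius of convergence is the smallest modulus among the singular points: 1/2.
At the order-3 pole -1/2 set g(ψ) = (ψ - (-1/2))^3*f(ψ) = 7/(5*(ψ - 9/5)**2).
Order-3 pole: residue = g''(a)/2; g''(-1/2) = 84000/279841, so the residue is 42000/279841.
At the order-2 pole 9/5 set g(ψ) = (ψ - (9/5))^2*f(ψ) = 7/(5*(ψ + 1/2)**3).
Order-2 pole: residue = g'(a); g'(9/5) = -42000/279841, so the residue is -42000/279841.
List the singular points by increasing real part (a conjugate pair: the negative imaginary part first).


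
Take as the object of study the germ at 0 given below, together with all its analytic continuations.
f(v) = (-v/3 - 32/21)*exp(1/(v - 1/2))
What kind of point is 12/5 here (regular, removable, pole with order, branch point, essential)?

The point is a regular point.

There is no denominator, hence no pole anywhere.
The essential point of exp(1/(v - (1/2))) is 1/2, not 12/5.
So the germ continues analytically to 12/5.


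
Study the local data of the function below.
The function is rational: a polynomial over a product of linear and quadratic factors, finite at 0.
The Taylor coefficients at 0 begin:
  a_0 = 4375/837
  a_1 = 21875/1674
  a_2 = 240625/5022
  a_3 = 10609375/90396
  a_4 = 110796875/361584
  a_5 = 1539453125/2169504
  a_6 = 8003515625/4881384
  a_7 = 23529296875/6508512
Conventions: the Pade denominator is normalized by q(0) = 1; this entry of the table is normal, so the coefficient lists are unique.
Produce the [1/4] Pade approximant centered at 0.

The Pade approximant has numerator coefficients [4375/837, 6250/837]; denominator coefficients [1, -15/14, -545/84, 775/216, 6025/378].

Taylor coefficients needed (read off): a_0 = 4375/837, a_1 = 21875/1674, a_2 = 240625/5022, a_3 = 10609375/90396, a_4 = 110796875/361584, a_5 = 1539453125/2169504.
Write the denominator as Q(ρ) = 1 + q1*ρ + q2*ρ^2 + q3*ρ^3 + q4*ρ^4. Requiring Q*f - P = O(ρ^6) with deg P <= 1 kills the coefficients of ρ^2..ρ^5 in Q*f:
  ρ^2: a_2 + q1*a_1 + q2*a_0 = 0, i.e. 240625/5022 + (21875/1674)*q1 + (4375/837)*q2 = 0.
  ρ^3: a_3 + q1*a_2 + q2*a_1 + q3*a_0 = 0, i.e. 10609375/90396 + (240625/5022)*q1 + (21875/1674)*q2 + (4375/837)*q3 = 0.
  ρ^4: a_4 + q1*a_3 + q2*a_2 + q3*a_1 + q4*a_0 = 0, i.e. 110796875/361584 + (10609375/90396)*q1 + (240625/5022)*q2 + (21875/1674)*q3 + (4375/837)*q4 = 0.
  ρ^5: a_5 + q1*a_4 + q2*a_3 + q3*a_2 + q4*a_1 = 0, i.e. 1539453125/2169504 + (110796875/361584)*q1 + (10609375/90396)*q2 + (240625/5022)*q3 + (21875/1674)*q4 = 0.
Solving this linear system: q1 = -15/14, q2 = -545/84, q3 = 775/216, q4 = 6025/378.
The numerator is Q*f truncated at degree 1: P0 = a_0 = 4375/837; P1 = a_1 + q1*a_0 = 6250/837.


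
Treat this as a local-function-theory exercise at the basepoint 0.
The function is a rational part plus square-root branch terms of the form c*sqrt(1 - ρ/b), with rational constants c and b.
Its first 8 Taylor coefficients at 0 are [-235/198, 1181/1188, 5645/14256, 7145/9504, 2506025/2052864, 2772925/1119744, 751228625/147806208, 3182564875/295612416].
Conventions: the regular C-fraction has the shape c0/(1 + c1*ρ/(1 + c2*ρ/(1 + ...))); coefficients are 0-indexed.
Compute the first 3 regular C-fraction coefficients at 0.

The regular C-fraction coefficients are [-235/198, 1181/1410, -4116097/3330420].

Taylor coefficients (read off): a_0 = -235/198, a_1 = 1181/1188, a_2 = 5645/14256.
c0 = a_0 = -235/198. Peel one level at a time: if S = 1 + c*ρ/S' with S'(0) = 1, then c is the ρ-coefficient of S and S' = c*ρ/(S - 1).
S_1 = c0/f = 1 + (1181/1410)*ρ + (4116097/3976200)*ρ^2 + ...; c1 = 1181/1410.
S_2 = c1*ρ/(S_1 - 1) = 1 + (-4116097/3330420)*ρ + ...; c2 = -4116097/3330420.


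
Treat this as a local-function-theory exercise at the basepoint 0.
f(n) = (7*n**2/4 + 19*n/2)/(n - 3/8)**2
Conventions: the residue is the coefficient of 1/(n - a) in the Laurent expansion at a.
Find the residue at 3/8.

At the order-2 pole 3/8 set g(n) = (n - (3/8))^2*f(n) = 7*n**2/4 + 19*n/2.
Order-2 pole: residue = g'(a); g'(3/8) = 173/16, so the residue is 173/16.

The residue is 173/16.


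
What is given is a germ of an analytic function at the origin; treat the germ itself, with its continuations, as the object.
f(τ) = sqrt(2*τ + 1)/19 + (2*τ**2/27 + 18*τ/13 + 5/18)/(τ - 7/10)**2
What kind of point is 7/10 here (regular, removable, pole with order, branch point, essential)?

The denominator factor τ - 7/10 vanishes at 7/10 and appears to the power 2; the numerator there equals 11261/8775, nonzero, and no other factor vanishes.
The branch terms are analytic at this point.
Hence a pole whose order is the multiplicity, 2.

The point is a pole of order 2.


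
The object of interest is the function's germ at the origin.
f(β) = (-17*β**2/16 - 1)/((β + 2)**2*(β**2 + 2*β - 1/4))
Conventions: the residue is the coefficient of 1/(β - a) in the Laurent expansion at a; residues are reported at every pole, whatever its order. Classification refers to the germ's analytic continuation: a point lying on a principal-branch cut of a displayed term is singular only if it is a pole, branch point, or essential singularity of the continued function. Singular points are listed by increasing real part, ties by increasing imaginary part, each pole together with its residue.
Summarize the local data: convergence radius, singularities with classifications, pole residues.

Denominator factor (β + 2)^2: pole of order 2 at -2, modulus 2.
Denominator factor (β**2 + 2*β - 1/4): discriminant 5, real irrational roots -1 + (1/2)*sqrt(5) and -1 - (1/2)*sqrt(5); poles of order 1, moduli -1 + (1/2)*sqrt(5) and 1 + (1/2)*sqrt(5).
The radius of convergence is the smallest modulus among the singular points: -1 + (1/2)*sqrt(5).
The factor β**2 + 2*β - 1/4 splits as (β - a)(β - a') with a = -1 - (1/2)*sqrt(5), a' = -1 + (1/2)*sqrt(5). At the order-1 pole a set g(β) = (β - a)*f(β) = [(-17*β**2/16 - 1)/(β + 2)**2] / (β - a').
Simple pole: residue = g(a) at a = -1 - (1/2)*sqrt(5), which is 185/2 + (3313/80)*sqrt(5).
At the order-2 pole -2 set g(β) = (β - (-2))^2*f(β) = (-17*β**2/16 - 1)/(β**2 + 2*β - 1/4).
Order-2 pole: residue = g'(a); g'(-2) = -185, so the residue is -185.
The factor β**2 + 2*β - 1/4 splits as (β - a)(β - a') with a = -1 + (1/2)*sqrt(5), a' = -1 - (1/2)*sqrt(5). At the order-1 pole a set g(β) = (β - a)*f(β) = [(-17*β**2/16 - 1)/(β + 2)**2] / (β - a').
Simple pole: residue = g(a) at a = -1 + (1/2)*sqrt(5), which is 185/2 - (3313/80)*sqrt(5).
List the singular points by increasing real part (a conjugate pair: the negative imaginary part first).

Radius of convergence at 0: -1 + (1/2)*sqrt(5).
At -1 - (1/2)*sqrt(5): a pole of order 1; residue 185/2 + (3313/80)*sqrt(5).
At -2: a pole of order 2; residue -185.
At -1 + (1/2)*sqrt(5): a pole of order 1; residue 185/2 - (3313/80)*sqrt(5).


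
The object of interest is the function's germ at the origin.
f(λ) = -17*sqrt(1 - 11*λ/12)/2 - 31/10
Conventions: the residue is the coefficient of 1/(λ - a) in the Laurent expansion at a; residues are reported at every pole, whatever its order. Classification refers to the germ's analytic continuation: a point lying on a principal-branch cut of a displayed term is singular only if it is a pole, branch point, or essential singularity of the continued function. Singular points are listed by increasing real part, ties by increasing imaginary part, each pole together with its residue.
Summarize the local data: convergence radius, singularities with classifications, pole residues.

Radius of convergence at 0: 12/11.
At 12/11: an algebraic (square-root) branch point.

Branch term (-17/2)*sqrt(1 - λ/(12/11)): its argument vanishes at λ = 12/11, a square-root branch point, modulus 12/11.
The radius of convergence is the smallest modulus among the singular points: 12/11.


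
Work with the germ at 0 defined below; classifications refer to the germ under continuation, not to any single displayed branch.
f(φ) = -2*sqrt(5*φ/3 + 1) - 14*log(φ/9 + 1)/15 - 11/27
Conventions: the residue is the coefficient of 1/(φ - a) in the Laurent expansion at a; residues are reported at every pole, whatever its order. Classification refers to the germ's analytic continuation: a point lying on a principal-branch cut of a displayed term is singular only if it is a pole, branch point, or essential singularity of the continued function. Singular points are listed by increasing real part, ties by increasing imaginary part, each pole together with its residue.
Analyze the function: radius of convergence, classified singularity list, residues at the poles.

Branch term (-14/15)*log(1 - φ/(-9)): its argument vanishes at φ = -9, a logarithmic branch point, modulus 9.
Branch term (-2)*sqrt(1 - φ/(-3/5)): its argument vanishes at φ = -3/5, a square-root branch point, modulus 3/5.
The radius of convergence is the smallest modulus among the singular points: 3/5.
List the singular points by increasing real part (a conjugate pair: the negative imaginary part first).

Radius of convergence at 0: 3/5.
At -9: a logarithmic branch point.
At -3/5: an algebraic (square-root) branch point.


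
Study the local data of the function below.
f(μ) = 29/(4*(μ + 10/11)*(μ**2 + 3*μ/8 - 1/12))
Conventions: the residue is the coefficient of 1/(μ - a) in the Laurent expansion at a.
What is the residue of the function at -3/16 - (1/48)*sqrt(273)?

The residue is -10527/1168 - (121539/106288)*sqrt(273).

The factor μ**2 + 3*μ/8 - 1/12 splits as (μ - a)(μ - a') with a = -3/16 - (1/48)*sqrt(273), a' = -3/16 + (1/48)*sqrt(273). At the order-1 pole a set g(μ) = (μ - a)*f(μ) = [29/(4*(μ + 10/11))] / (μ - a').
Simple pole: residue = g(a) at a = -3/16 - (1/48)*sqrt(273), which is -10527/1168 - (121539/106288)*sqrt(273).


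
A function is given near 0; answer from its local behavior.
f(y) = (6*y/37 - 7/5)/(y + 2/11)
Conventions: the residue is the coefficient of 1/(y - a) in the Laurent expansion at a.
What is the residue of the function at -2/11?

At the order-1 pole -2/11 set g(y) = (y - (-2/11))*f(y) = 6*y/37 - 7/5.
Simple pole: residue = g(a) at a = -2/11, which is -2909/2035.

The residue is -2909/2035.


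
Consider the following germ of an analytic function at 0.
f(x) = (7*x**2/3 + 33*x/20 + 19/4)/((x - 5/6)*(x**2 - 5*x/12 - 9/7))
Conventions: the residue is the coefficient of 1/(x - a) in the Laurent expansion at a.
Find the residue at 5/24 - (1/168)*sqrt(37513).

The factor x**2 - 5*x/12 - 9/7 splits as (x - a)(x - a') with a = 5/24 - (1/168)*sqrt(37513), a' = 5/24 + (1/168)*sqrt(37513). At the order-1 pole a set g(x) = (x - a)*f(x) = [(7*x**2/3 + 33*x/20 + 19/4)/(x - 5/6)] / (x - a').
Simple pole: residue = g(a) at a = 5/24 - (1/168)*sqrt(37513), which is 7511/1419 - (786581/38022105)*sqrt(37513).

The residue is 7511/1419 - (786581/38022105)*sqrt(37513).


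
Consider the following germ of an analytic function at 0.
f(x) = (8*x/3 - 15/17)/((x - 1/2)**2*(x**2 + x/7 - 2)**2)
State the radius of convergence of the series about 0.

The radius of convergence is 1/2.

Denominator factor (x - 1/2)^2: pole of order 2 at 1/2, modulus 1/2.
Denominator factor (x**2 + x/7 - 2)^2: discriminant 393/49, real irrational roots -1/14 + (1/14)*sqrt(393) and -1/14 - (1/14)*sqrt(393); poles of order 2, moduli -1/14 + (1/14)*sqrt(393) and 1/14 + (1/14)*sqrt(393).
The radius of convergence is the smallest modulus among the singular points: 1/2.


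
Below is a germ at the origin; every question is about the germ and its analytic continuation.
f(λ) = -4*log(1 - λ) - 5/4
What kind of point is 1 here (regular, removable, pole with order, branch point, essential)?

The point is a logarithmic branch point.

The term (-4)*log(1 - λ/(1)) has argument 1 - 1/(1) = 0 at 1: a logarithmic (infinitely-sheeted) branch point; the remaining terms are analytic or single-valued there.


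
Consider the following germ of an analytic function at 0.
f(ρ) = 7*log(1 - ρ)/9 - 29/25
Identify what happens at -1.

There is no denominator, hence no pole anywhere.
Branch term log(1 - ρ/(1)): argument at -1 is 2, nonzero, so -1 is not its branch point (a point on a principal cut is still regular for the continued germ).
So the germ continues analytically to -1.

The point is a regular point.


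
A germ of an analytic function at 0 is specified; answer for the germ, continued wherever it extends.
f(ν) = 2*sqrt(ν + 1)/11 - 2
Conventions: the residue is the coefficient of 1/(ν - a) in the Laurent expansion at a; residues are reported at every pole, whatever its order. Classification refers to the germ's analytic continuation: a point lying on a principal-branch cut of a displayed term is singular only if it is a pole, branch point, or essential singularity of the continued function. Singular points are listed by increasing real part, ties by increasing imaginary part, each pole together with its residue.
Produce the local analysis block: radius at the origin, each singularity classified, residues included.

Branch term (2/11)*sqrt(1 - ν/(-1)): its argument vanishes at ν = -1, a square-root branch point, modulus 1.
The radius of convergence is the smallest modulus among the singular points: 1.

Radius of convergence at 0: 1.
At -1: an algebraic (square-root) branch point.


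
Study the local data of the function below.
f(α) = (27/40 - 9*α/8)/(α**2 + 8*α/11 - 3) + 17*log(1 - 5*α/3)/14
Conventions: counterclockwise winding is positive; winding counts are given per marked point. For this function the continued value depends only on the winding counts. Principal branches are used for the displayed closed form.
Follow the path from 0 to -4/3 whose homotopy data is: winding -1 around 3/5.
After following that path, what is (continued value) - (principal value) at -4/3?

Continued minus principal equals -(17/7)*pi*i.

The rational part is single-valued and drops out of the difference; each branch term changes only by its own monodromy.
(17/14)*log(1 - α/(3/5)): each positive loop around 3/5 adds 2*pi*i to the log, so winding -1 contributes (17/14)*(-1)*2*pi*i = -(17/7)*pi*i.
Summing the contributions at α = -4/3 gives -(17/7)*pi*i.


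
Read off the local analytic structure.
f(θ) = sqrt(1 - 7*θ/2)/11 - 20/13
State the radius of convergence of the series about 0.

Branch term (1/11)*sqrt(1 - θ/(2/7)): its argument vanishes at θ = 2/7, a square-root branch point, modulus 2/7.
The radius of convergence is the smallest modulus among the singular points: 2/7.

The radius of convergence is 2/7.


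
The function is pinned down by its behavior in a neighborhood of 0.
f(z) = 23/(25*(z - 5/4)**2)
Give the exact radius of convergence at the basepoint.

Denominator factor (z - 5/4)^2: pole of order 2 at 5/4, modulus 5/4.
The radius of convergence is the smallest modulus among the singular points: 5/4.

The radius of convergence is 5/4.


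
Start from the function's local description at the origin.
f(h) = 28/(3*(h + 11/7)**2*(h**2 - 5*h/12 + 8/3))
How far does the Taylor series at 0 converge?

The radius of convergence is 11/7.

Denominator factor (h + 11/7)^2: pole of order 2 at -11/7, modulus 11/7.
Denominator factor (h**2 - 5*h/12 + 8/3): discriminant -1511/144, complex-conjugate roots (5/24) + ((1/24)*sqrt(1511))*i and (5/24) - ((1/24)*sqrt(1511))*i; poles of order 1, moduli (2/3)*sqrt(6) and (2/3)*sqrt(6).
The radius of convergence is the smallest modulus among the singular points: 11/7.


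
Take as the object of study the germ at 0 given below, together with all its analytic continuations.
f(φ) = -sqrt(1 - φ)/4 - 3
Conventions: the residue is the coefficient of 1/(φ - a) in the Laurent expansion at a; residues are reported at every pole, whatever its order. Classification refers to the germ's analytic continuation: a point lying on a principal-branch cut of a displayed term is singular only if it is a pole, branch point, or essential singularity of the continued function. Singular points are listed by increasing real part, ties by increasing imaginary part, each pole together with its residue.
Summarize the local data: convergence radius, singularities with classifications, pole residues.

Radius of convergence at 0: 1.
At 1: an algebraic (square-root) branch point.

Branch term (-1/4)*sqrt(1 - φ/(1)): its argument vanishes at φ = 1, a square-root branch point, modulus 1.
The radius of convergence is the smallest modulus among the singular points: 1.


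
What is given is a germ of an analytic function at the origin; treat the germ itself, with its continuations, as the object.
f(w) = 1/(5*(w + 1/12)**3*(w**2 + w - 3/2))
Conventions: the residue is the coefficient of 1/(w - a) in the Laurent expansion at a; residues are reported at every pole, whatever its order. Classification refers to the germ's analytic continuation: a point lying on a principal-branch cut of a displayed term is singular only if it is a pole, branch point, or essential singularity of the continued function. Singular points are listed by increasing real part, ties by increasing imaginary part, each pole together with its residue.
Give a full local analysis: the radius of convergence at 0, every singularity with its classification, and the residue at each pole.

Radius of convergence at 0: 1/12.
At -1/2 - (1/2)*sqrt(7): a pole of order 1; residue 3390336/58485415 - (1349568/81879581)*sqrt(7).
At -1/12: a pole of order 3; residue -6780672/58485415.
At -1/2 + (1/2)*sqrt(7): a pole of order 1; residue 3390336/58485415 + (1349568/81879581)*sqrt(7).

Denominator factor (w**2 + w - 3/2): discriminant 7, real irrational roots -1/2 + (1/2)*sqrt(7) and -1/2 - (1/2)*sqrt(7); poles of order 1, moduli -1/2 + (1/2)*sqrt(7) and 1/2 + (1/2)*sqrt(7).
Denominator factor (w + 1/12)^3: pole of order 3 at -1/12, modulus 1/12.
The radius of convergence is the smallest modulus among the singular points: 1/12.
The factor w**2 + w - 3/2 splits as (w - a)(w - a') with a = -1/2 - (1/2)*sqrt(7), a' = -1/2 + (1/2)*sqrt(7). At the order-1 pole a set g(w) = (w - a)*f(w) = [1/(5*(w + 1/12)**3)] / (w - a').
Simple pole: residue = g(a) at a = -1/2 - (1/2)*sqrt(7), which is 3390336/58485415 - (1349568/81879581)*sqrt(7).
At the order-3 pole -1/12 set g(w) = (w - (-1/12))^3*f(w) = 1/(5*(w**2 + w - 3/2)).
Order-3 pole: residue = g''(a)/2; g''(-1/12) = -13561344/58485415, so the residue is -6780672/58485415.
The factor w**2 + w - 3/2 splits as (w - a)(w - a') with a = -1/2 + (1/2)*sqrt(7), a' = -1/2 - (1/2)*sqrt(7). At the order-1 pole a set g(w) = (w - a)*f(w) = [1/(5*(w + 1/12)**3)] / (w - a').
Simple pole: residue = g(a) at a = -1/2 + (1/2)*sqrt(7), which is 3390336/58485415 + (1349568/81879581)*sqrt(7).
List the singular points by increasing real part (a conjugate pair: the negative imaginary part first).


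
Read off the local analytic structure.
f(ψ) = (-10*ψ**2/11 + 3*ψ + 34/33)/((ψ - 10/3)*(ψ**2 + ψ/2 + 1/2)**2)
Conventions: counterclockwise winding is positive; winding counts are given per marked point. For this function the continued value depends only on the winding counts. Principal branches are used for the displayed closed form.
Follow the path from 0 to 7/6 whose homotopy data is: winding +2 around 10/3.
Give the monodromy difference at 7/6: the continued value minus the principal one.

The function is rational, hence single-valued: continuing it around any pole returns the same value, so the difference is 0.

Continued minus principal equals 0.


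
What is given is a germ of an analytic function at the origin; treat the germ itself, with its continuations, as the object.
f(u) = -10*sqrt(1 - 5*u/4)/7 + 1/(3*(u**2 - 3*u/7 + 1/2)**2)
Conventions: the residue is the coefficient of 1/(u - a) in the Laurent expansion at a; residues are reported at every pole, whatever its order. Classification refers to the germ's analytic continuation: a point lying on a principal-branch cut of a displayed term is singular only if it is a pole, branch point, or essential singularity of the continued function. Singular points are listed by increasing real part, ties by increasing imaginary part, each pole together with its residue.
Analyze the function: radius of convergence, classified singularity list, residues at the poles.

Radius of convergence at 0: (1/2)*sqrt(2).
At (3/14) - ((1/14)*sqrt(89))*i: a pole of order 2; residue ((686/23763)*sqrt(89))*i.
At (3/14) + ((1/14)*sqrt(89))*i: a pole of order 2; residue -((686/23763)*sqrt(89))*i.
At 4/5: an algebraic (square-root) branch point.

Denominator factor (u**2 - 3*u/7 + 1/2)^2: discriminant -89/49, complex-conjugate roots (3/14) + ((1/14)*sqrt(89))*i and (3/14) - ((1/14)*sqrt(89))*i; poles of order 2, moduli (1/2)*sqrt(2) and (1/2)*sqrt(2).
Branch term (-10/7)*sqrt(1 - u/(4/5)): its argument vanishes at u = 4/5, a square-root branch point, modulus 4/5.
The radius of convergence is the smallest modulus among the singular points: (1/2)*sqrt(2).
The branch term is analytic at (3/14) - ((1/14)*sqrt(89))*i and contributes nothing to the residue; only the rational part matters.
The factor u**2 - 3*u/7 + 1/2 splits as (u - a)(u - a') with a = (3/14) - ((1/14)*sqrt(89))*i, a' = (3/14) + ((1/14)*sqrt(89))*i. At the order-2 pole a set g(u) = (u - a)^2*(rational part) = [1/3] / (u - a')^2.
Order-2 pole: residue = g'(a); g'((3/14) - ((1/14)*sqrt(89))*i) = ((686/23763)*sqrt(89))*i, so the residue is ((686/23763)*sqrt(89))*i.
The branch term is analytic at (3/14) + ((1/14)*sqrt(89))*i and contributes nothing to the residue; only the rational part matters.
The factor u**2 - 3*u/7 + 1/2 splits as (u - a)(u - a') with a = (3/14) + ((1/14)*sqrt(89))*i, a' = (3/14) - ((1/14)*sqrt(89))*i. At the order-2 pole a set g(u) = (u - a)^2*(rational part) = [1/3] / (u - a')^2.
Order-2 pole: residue = g'(a); g'((3/14) + ((1/14)*sqrt(89))*i) = -((686/23763)*sqrt(89))*i, so the residue is -((686/23763)*sqrt(89))*i.
List the singular points by increasing real part (a conjugate pair: the negative imaginary part first).
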